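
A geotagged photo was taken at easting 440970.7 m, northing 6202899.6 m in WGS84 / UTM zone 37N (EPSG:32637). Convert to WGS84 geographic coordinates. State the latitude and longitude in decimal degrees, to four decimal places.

Zone 37N: λ₀ = 39°, k₀ = 0.9996, false easting 500000 m.
Meridian distance M = (N − FN)/k₀ = 6205381.8 m.
Inverse transverse Mercator on WGS84 gives φ = 55.96780039°, λ = 38.05429955°.

lat 55.9678°, lon 38.0543°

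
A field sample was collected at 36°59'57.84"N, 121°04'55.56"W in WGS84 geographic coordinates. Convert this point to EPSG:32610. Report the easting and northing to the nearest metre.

E 670657 m, N 4096525 m

Zone 10 central meridian λ₀ = 6×10 − 183 = -123°; Δλ = +1.9179°.
Transverse Mercator on WGS84 with k₀ = 0.9996 gives E = 670657.408 m, N = 4096525.098 m.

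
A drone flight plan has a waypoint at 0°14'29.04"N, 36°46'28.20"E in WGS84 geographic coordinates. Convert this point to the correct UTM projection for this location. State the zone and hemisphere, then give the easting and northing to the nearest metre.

Longitude 36.7745° lies in the 6° band [36°, 42°), giving zone 37; latitude is north of the equator, so 37N.
Zone 37 central meridian λ₀ = 6×37 − 183 = 39°; Δλ = -2.2255°.
Transverse Mercator on WGS84 with k₀ = 0.9996 gives E = 252297.042 m, N = 26702.231 m.

Zone 37N: E 252297 m, N 26702 m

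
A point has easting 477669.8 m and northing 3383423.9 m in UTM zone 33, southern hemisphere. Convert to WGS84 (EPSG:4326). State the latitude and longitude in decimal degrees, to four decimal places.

lat -59.6866°, lon 14.6034°

Zone 33S: λ₀ = 15°, k₀ = 0.9996, false easting 500000 m, false northing 10000000 m.
Meridian distance M = (N − FN)/k₀ = -6619223.8 m.
Inverse transverse Mercator on WGS84 gives φ = -59.68660000°, λ = 14.60340057°.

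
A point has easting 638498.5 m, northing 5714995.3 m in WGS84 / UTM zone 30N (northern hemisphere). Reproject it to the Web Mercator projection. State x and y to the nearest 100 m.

Unproject from UTM 30N (λ₀ = -3°) → φ = 51.56899971°, λ = -1.00159993°.
Web Mercator (R = 6378137 m): x = -111497.594 m, y = 6722567.121 m.

x -111500 m, y 6722600 m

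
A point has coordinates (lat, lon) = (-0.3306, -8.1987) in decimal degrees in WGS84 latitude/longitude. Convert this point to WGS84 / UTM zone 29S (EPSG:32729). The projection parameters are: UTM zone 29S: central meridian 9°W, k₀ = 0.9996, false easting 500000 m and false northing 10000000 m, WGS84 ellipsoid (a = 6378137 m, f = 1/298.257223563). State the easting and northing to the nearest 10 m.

E 589170 m, N 9963460 m

Zone 29 central meridian λ₀ = 6×29 − 183 = -9°; Δλ = +0.8013°.
Transverse Mercator on WGS84 with k₀ = 0.9996 gives E = 589166.080 m, N = 9963455.165 m.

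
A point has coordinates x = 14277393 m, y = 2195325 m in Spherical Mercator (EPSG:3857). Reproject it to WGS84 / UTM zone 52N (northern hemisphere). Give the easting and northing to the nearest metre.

E 421854 m, N 2138915 m

Web Mercator inverse (R = 6378137 m) → φ = 19.34269887°, λ = 128.25600349°.
UTM 52N forward: E = 421854.421 m, N = 2138915.087 m.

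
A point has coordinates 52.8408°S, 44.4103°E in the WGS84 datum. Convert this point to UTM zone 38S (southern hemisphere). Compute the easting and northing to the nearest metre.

E 460280 m, N 4145276 m

Zone 38 central meridian λ₀ = 6×38 − 183 = 45°; Δλ = -0.5897°.
Transverse Mercator on WGS84 with k₀ = 0.9996 gives E = 460279.789 m, N = 4145276.017 m.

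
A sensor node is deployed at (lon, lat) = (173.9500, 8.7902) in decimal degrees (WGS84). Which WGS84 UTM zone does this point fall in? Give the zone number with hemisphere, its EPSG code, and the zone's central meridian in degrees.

UTM zone = ⌊(λ + 180)/6⌋ + 1; 173.9500° ∈ [168°, 174°) → zone 59.
Hemisphere: N (φ ≥ 0).
Central meridian λ₀ = 6×59 − 183 = 171°.
EPSG code: 32659.

Zone 59N (EPSG:32659), central meridian 171°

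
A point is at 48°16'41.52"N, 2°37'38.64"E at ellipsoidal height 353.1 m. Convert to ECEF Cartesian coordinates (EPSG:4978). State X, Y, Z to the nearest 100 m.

X 4248400 m, Y 195000 m, Z 4737800 m

WGS84: a = 6378137 m, e² = 0.006694380; N(φ) = a/√(1−e²sin²φ) = 6390063.606 m.
X = (N+h)·cosφ·cosλ = 4248443.443 m; Y = (N+h)·cosφ·sinλ = 194956.613 m; Z = (N(1−e²)+h)·sinφ = 4737782.806 m.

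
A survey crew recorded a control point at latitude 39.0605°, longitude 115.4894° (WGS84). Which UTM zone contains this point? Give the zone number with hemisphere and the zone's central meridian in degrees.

UTM zone = ⌊(λ + 180)/6⌋ + 1; 115.4894° ∈ [114°, 120°) → zone 50.
Hemisphere: N (φ ≥ 0).
Central meridian λ₀ = 6×50 − 183 = 117°.

Zone 50N, central meridian 117°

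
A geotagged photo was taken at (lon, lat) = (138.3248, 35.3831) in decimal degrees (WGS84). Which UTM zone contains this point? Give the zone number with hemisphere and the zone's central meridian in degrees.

Zone 54N, central meridian 141°

UTM zone = ⌊(λ + 180)/6⌋ + 1; 138.3248° ∈ [138°, 144°) → zone 54.
Hemisphere: N (φ ≥ 0).
Central meridian λ₀ = 6×54 − 183 = 141°.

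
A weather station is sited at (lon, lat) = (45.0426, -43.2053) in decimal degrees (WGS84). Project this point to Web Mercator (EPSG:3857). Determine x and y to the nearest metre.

Web Mercator is spherical with R = a = 6378137 m.
x = R·λ = 6378137 × 0.786141674 = 5014119.296 m.
y = R·ln tan(π/4 + φ/2) = 6378137 × -0.837748231 = -5343272.991 m.

x 5014119 m, y -5343273 m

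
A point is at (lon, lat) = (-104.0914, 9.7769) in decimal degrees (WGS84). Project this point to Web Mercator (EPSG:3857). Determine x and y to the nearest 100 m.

Web Mercator is spherical with R = a = 6378137 m.
x = R·λ = 6378137 × -1.816737653 = -11587401.644 m.
y = R·ln tan(π/4 + φ/2) = 6378137 × 0.171473278 = 1093680.060 m.

x -11587400 m, y 1093700 m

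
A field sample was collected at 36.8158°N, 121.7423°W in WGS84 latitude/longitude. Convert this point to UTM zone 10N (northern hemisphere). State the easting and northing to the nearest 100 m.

E 612200 m, N 4075200 m

Zone 10 central meridian λ₀ = 6×10 − 183 = -123°; Δλ = +1.2577°.
Transverse Mercator on WGS84 with k₀ = 0.9996 gives E = 612177.123 m, N = 4075176.641 m.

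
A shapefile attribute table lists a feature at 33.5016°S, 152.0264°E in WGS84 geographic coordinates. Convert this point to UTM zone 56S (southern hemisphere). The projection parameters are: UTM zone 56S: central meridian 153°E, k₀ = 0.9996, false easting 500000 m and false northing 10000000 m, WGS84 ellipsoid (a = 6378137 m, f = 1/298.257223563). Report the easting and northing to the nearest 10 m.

Zone 56 central meridian λ₀ = 6×56 − 183 = 153°; Δλ = -0.9736°.
Transverse Mercator on WGS84 with k₀ = 0.9996 gives E = 409566.749 m, N = 6292679.269 m.

E 409570 m, N 6292680 m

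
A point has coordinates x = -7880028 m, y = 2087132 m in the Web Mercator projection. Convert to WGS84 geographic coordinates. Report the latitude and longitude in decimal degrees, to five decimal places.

lat 18.42310°, lon -70.78750°

R = 6378137 m. λ = x/R = -70.78749592°.
φ = 2·arctan(exp(y/R)) − 90° = 2·arctan(1.38712) − 90° = 18.42310329°.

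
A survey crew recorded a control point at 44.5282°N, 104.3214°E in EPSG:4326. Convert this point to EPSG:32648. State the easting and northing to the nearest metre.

E 446079 m, N 4930766 m

Zone 48 central meridian λ₀ = 6×48 − 183 = 105°; Δλ = -0.6786°.
Transverse Mercator on WGS84 with k₀ = 0.9996 gives E = 446078.814 m, N = 4930765.503 m.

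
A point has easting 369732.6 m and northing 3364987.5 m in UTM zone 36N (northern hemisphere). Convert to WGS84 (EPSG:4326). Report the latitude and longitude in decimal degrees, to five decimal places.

Zone 36N: λ₀ = 33°, k₀ = 0.9996, false easting 500000 m.
Meridian distance M = (N − FN)/k₀ = 3366334.0 m.
Inverse transverse Mercator on WGS84 gives φ = 30.40990001°, λ = 31.64380033°.

lat 30.40990°, lon 31.64380°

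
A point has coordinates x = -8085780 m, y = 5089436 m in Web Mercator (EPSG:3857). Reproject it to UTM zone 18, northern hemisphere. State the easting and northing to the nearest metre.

E 697267 m, N 4599250 m

Web Mercator inverse (R = 6378137 m) → φ = 41.52060017°, λ = -72.63579758°.
UTM 18N forward: E = 697267.227 m, N = 4599249.971 m.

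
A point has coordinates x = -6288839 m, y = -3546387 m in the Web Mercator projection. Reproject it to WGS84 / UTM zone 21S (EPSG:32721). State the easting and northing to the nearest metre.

E 548677 m, N 6644240 m

Web Mercator inverse (R = 6378137 m) → φ = -30.33269679°, λ = -56.49360193°.
UTM 21S forward: E = 548677.498 m, N = 6644239.575 m.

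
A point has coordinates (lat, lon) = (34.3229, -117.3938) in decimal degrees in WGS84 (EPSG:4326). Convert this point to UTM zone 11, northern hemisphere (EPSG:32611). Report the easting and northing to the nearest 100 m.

Zone 11 central meridian λ₀ = 6×11 − 183 = -117°; Δλ = -0.3938°.
Transverse Mercator on WGS84 with k₀ = 0.9996 gives E = 463771.500 m, N = 3798029.633 m.

E 463800 m, N 3798000 m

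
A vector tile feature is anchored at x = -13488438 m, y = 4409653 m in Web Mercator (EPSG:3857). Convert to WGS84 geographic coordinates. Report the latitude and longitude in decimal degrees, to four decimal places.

lat 36.7884°, lon -121.1687°

R = 6378137 m. λ = x/R = -121.16870014°.
φ = 2·arctan(exp(y/R)) − 90° = 2·arctan(1.99645) − 90° = 36.78839731°.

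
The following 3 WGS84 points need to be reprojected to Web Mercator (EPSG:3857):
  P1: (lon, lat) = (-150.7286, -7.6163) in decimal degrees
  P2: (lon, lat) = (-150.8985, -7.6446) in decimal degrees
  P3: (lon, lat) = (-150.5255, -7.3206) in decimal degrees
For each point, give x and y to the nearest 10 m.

P1: x -16779030 m, y -850350 m; P2: x -16797940 m, y -853530 m; P3: x -16756420 m, y -817150 m

Web Mercator: x = R·λ, y = R·ln tan(π/4+φ/2), R = 6378137 m.
P1 (-7.6163°, -150.7286°) → (-16779031.000, -850350.658) m.
P2 (-7.6446°, -150.8985°) → (-16797944.181, -853529.144) m.
P3 (-7.3206°, -150.5255°) → (-16756422.011, -817151.807) m.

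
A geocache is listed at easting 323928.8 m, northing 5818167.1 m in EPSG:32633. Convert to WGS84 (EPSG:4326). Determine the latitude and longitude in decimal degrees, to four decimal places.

lat 52.4852°, lon 12.4069°

Zone 33N: λ₀ = 15°, k₀ = 0.9996, false easting 500000 m.
Meridian distance M = (N − FN)/k₀ = 5820495.3 m.
Inverse transverse Mercator on WGS84 gives φ = 52.48520031°, λ = 12.40689996°.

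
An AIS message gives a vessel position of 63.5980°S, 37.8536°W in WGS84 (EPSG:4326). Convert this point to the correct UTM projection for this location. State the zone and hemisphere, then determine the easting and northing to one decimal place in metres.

Longitude -37.8536° lies in the 6° band [-42°, -36°), giving zone 24; latitude is south of the equator, so 24S.
Zone 24 central meridian λ₀ = 6×24 − 183 = -39°; Δλ = +1.1464°.
Transverse Mercator on WGS84 with k₀ = 0.9996 gives E = 556874.797 m, N = 2947270.885 m.

Zone 24S: E 556874.8 m, N 2947270.9 m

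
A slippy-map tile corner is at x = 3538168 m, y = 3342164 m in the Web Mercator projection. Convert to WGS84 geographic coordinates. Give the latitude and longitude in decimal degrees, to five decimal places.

lat 28.73660°, lon 31.78390°

R = 6378137 m. λ = x/R = 31.78390392°.
φ = 2·arctan(exp(y/R)) − 90° = 2·arctan(1.68877) − 90° = 28.73660282°.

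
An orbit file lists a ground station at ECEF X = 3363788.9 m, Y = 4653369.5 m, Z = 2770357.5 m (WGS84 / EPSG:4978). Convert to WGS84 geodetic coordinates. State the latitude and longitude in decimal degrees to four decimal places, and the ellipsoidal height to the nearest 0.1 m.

lat 25.9075°, lon 54.1379°, h 1167.0 m

λ = atan2(Y, X) = 54.13790040°; p = √(X²+Y²) = 5741857.1 m.
Bowring's method on WGS84 (a = 6378137 m, b = 6356752.314 m) gives φ = 25.90749976°, h = 1166.995 m.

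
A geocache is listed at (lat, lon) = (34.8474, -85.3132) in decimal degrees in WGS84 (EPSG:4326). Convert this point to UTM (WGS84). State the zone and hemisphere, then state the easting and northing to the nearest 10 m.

Longitude -85.3132° lies in the 6° band [-90°, -84°), giving zone 16; latitude is north of the equator, so 16N.
Zone 16 central meridian λ₀ = 6×16 − 183 = -87°; Δλ = +1.6868°.
Transverse Mercator on WGS84 with k₀ = 0.9996 gives E = 654216.301 m, N = 3857417.847 m.

Zone 16N: E 654220 m, N 3857420 m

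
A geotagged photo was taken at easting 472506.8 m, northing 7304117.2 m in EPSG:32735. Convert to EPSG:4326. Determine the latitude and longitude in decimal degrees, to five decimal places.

Zone 35S: λ₀ = 27°, k₀ = 0.9996, false easting 500000 m, false northing 10000000 m.
Meridian distance M = (N − FN)/k₀ = -2696961.6 m.
Inverse transverse Mercator on WGS84 gives φ = -24.37599964°, λ = 26.72890034°.

lat -24.37600°, lon 26.72890°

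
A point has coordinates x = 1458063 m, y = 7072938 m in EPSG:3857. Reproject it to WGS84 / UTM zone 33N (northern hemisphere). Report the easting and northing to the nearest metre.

Web Mercator inverse (R = 6378137 m) → φ = 53.48350029°, λ = 13.09800278°.
UTM 33N forward: E = 373793.521 m, N = 5927741.956 m.

E 373794 m, N 5927742 m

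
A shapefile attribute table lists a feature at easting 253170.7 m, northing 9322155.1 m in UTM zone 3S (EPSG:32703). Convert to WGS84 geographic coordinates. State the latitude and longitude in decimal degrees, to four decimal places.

Zone 3S: λ₀ = -165°, k₀ = 0.9996, false easting 500000 m, false northing 10000000 m.
Meridian distance M = (N − FN)/k₀ = -678116.1 m.
Inverse transverse Mercator on WGS84 gives φ = -6.12779998°, λ = -167.23030019°.

lat -6.1278°, lon -167.2303°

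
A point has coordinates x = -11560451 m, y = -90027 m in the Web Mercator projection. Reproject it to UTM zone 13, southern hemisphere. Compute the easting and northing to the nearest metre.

Web Mercator inverse (R = 6378137 m) → φ = -0.80869945°, λ = -103.84929825°.
UTM 13S forward: E = 628040.289 m, N = 9910596.204 m.

E 628040 m, N 9910596 m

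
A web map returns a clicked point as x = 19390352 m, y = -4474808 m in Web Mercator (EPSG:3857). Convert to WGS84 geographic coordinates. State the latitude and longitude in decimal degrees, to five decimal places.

lat -37.25570°, lon 174.18650°

R = 6378137 m. λ = x/R = 174.18649566°.
φ = 2·arctan(exp(y/R)) − 90° = 2·arctan(0.49580) − 90° = -37.25569819°.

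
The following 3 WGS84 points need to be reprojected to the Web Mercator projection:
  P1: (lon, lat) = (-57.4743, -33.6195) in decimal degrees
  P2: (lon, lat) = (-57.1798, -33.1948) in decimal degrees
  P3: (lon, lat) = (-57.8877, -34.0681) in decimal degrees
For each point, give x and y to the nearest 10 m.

P1: x -6398010 m, y -3977820 m; P2: x -6365230 m, y -3921190 m; P3: x -6444030 m, y -4037950 m

Web Mercator: x = R·λ, y = R·ln tan(π/4+φ/2), R = 6378137 m.
P1 (-33.6195°, -57.4743°) → (-6398009.810, -3977823.889) m.
P2 (-33.1948°, -57.1798°) → (-6365226.220, -3921189.042) m.
P3 (-34.0681°, -57.8877°) → (-6444029.287, -4037949.862) m.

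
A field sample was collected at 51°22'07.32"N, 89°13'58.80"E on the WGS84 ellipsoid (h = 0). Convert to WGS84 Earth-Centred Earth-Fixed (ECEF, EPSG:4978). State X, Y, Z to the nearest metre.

X 53412 m, Y 3989713 m, Z 4959256 m

WGS84: a = 6378137 m, e² = 0.006694380; N(φ) = a/√(1−e²sin²φ) = 6391204.998 m.
X = (N+h)·cosφ·cosλ = 53412.182 m; Y = (N+h)·cosφ·sinλ = 3989712.921 m; Z = (N(1−e²)+h)·sinφ = 4959255.679 m.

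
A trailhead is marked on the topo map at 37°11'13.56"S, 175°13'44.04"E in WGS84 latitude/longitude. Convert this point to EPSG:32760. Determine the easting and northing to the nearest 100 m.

Zone 60 central meridian λ₀ = 6×60 − 183 = 177°; Δλ = -1.7711°.
Transverse Mercator on WGS84 with k₀ = 0.9996 gives E = 342794.638 m, N = 5882902.846 m.

E 342800 m, N 5882900 m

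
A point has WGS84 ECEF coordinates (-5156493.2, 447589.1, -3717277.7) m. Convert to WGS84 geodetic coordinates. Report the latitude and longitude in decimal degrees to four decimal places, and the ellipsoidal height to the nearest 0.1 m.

λ = atan2(Y, X) = 175.03909958°; p = √(X²+Y²) = 5175882.4 m.
Bowring's method on WGS84 (a = 6378137 m, b = 6356752.314 m) gives φ = -35.86809986°, h = 1597.756 m.

lat -35.8681°, lon 175.0391°, h 1597.8 m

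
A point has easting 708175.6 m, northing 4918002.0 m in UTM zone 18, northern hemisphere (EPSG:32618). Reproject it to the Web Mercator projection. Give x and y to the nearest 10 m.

x -8058030 m, y 5525280 m

Unproject from UTM 18N (λ₀ = -75°) → φ = 44.38539960°, λ = -72.38649981°.
Web Mercator (R = 6378137 m): x = -8058028.300 m, y = 5525278.662 m.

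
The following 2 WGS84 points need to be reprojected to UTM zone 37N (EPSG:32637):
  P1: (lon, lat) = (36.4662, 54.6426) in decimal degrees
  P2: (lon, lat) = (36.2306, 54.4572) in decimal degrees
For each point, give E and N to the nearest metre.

UTM zone 37N: λ₀ = 39°, k₀ = 0.9996.
P1 (54.6426°, 36.4662°) → (336496.584, 6057970.791) m.
P2 (54.4572°, 36.2306°) → (320484.699, 6037923.169) m.

P1: E 336497 m, N 6057971 m; P2: E 320485 m, N 6037923 m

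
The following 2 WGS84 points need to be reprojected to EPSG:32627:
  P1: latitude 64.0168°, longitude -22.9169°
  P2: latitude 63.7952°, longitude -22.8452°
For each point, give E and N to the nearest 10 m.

UTM zone 27N: λ₀ = -21°, k₀ = 0.9996.
P1 (64.0168°, -22.9169°) → (406307.329, 7100295.299) m.
P2 (63.7952°, -22.8452°) → (409096.859, 7075506.534) m.

P1: E 406310 m, N 7100300 m; P2: E 409100 m, N 7075510 m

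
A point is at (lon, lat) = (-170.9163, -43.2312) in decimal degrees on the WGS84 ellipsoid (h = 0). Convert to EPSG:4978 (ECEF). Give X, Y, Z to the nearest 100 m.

WGS84: a = 6378137 m, e² = 0.006694380; N(φ) = a/√(1−e²sin²φ) = 6388176.423 m.
X = (N+h)·cosφ·cosλ = -4596026.298 m; Y = (N+h)·cosφ·sinλ = -734823.139 m; Z = (N(1−e²)+h)·sinφ = -4346251.303 m.

X -4596000 m, Y -734800 m, Z -4346300 m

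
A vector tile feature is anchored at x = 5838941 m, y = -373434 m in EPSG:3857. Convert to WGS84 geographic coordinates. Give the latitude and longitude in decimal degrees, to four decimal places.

R = 6378137 m. λ = x/R = 52.45209943°.
φ = 2·arctan(exp(y/R)) − 90° = 2·arctan(0.94313) − 90° = -3.35269974°.

lat -3.3527°, lon 52.4521°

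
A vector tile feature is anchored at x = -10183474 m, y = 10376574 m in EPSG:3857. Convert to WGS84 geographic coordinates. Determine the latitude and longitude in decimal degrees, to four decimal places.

R = 6378137 m. λ = x/R = -91.47970340°.
φ = 2·arctan(exp(y/R)) − 90° = 2·arctan(5.08806) − 90° = 67.76179859°.

lat 67.7618°, lon -91.4797°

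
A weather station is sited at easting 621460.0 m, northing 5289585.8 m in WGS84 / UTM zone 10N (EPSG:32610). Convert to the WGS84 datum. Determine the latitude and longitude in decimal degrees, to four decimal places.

lat 47.7482°, lon -121.3796°

Zone 10N: λ₀ = -123°, k₀ = 0.9996, false easting 500000 m.
Meridian distance M = (N − FN)/k₀ = 5291702.5 m.
Inverse transverse Mercator on WGS84 gives φ = 47.74820013°, λ = -121.37960054°.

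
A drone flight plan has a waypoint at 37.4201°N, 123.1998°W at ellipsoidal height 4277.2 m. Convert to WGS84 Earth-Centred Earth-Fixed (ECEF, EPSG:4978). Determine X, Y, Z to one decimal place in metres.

WGS84: a = 6378137 m, e² = 0.006694380; N(φ) = a/√(1−e²sin²φ) = 6386034.574 m.
X = (N+h)·cosφ·cosλ = -2778975.408 m; Y = (N+h)·cosφ·sinλ = -4246751.911 m; Z = (N(1−e²)+h)·sinφ = 3857124.095 m.

X -2778975.4 m, Y -4246751.9 m, Z 3857124.1 m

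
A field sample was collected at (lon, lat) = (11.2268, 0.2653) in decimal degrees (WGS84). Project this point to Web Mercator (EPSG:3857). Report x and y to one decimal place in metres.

Web Mercator is spherical with R = a = 6378137 m.
x = R·λ = 6378137 × 0.195944624 = 1249761.659 m.
y = R·ln tan(π/4 + φ/2) = 6378137 × 0.004630375 = 29533.166 m.

x 1249761.7 m, y 29533.2 m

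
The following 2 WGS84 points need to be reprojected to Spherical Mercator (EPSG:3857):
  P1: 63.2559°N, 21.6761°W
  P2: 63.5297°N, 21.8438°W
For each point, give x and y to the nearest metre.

Web Mercator: x = R·λ, y = R·ln tan(π/4+φ/2), R = 6378137 m.
P1 (63.2559°, -21.6761°) → (-2412972.414, 9163275.000) m.
P2 (63.5297°, -21.8438°) → (-2431640.693, 9231329.208) m.

P1: x -2412972 m, y 9163275 m; P2: x -2431641 m, y 9231329 m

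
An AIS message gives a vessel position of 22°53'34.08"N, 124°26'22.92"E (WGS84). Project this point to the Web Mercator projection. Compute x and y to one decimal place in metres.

x 13852564.0 m, y 2619059.7 m

Web Mercator is spherical with R = a = 6378137 m.
x = R·λ = 6378137 × 2.171882485 = 13852564.038 m.
y = R·ln tan(π/4 + φ/2) = 6378137 × 0.410630839 = 2619059.749 m.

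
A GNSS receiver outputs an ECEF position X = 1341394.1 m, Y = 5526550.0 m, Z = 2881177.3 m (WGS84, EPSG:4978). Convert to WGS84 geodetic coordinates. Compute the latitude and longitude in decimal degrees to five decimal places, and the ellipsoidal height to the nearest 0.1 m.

lat 27.02330°, lon 76.35710°, h 1456.1 m

λ = atan2(Y, X) = 76.35710021°; p = √(X²+Y²) = 5687010.9 m.
Bowring's method on WGS84 (a = 6378137 m, b = 6356752.314 m) gives φ = 27.02330027°, h = 1456.138 m.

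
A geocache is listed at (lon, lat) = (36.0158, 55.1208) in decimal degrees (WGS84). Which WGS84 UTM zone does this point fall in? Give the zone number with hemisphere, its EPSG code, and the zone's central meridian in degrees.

UTM zone = ⌊(λ + 180)/6⌋ + 1; 36.0158° ∈ [36°, 42°) → zone 37.
Hemisphere: N (φ ≥ 0).
Central meridian λ₀ = 6×37 − 183 = 39°.
EPSG code: 32637.

Zone 37N (EPSG:32637), central meridian 39°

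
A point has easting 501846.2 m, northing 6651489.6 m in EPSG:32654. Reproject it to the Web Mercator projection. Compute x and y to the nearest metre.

x 15699733 m, y 8399894 m

Unproject from UTM 54N (λ₀ = 141°) → φ = 60.00069991°, λ = 141.03309996°.
Web Mercator (R = 6378137 m): x = 15699732.873 m, y = 8399893.720 m.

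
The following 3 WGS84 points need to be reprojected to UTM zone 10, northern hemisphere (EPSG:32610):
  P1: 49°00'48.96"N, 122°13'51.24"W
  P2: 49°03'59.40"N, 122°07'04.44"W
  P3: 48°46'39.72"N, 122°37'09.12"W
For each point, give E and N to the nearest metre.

P1: E 556238 m, N 5429253 m; P2: E 564433 m, N 5435223 m; P3: E 527976 m, N 5402814 m

UTM zone 10N: λ₀ = -123°, k₀ = 0.9996.
P1 (49.0136°, -122.2309°) → (556238.364, 5429252.565) m.
P2 (49.0665°, -122.1179°) → (564432.726, 5435223.032) m.
P3 (48.7777°, -122.6192°) → (527976.389, 5402814.151) m.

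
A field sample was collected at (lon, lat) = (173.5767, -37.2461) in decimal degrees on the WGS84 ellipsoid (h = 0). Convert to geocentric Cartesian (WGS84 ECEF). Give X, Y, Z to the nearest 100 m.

X -5051600 m, Y 568700 m, Z -3839200 m

WGS84: a = 6378137 m, e² = 0.006694380; N(φ) = a/√(1−e²sin²φ) = 6385971.816 m.
X = (N+h)·cosφ·cosλ = -5051597.755 m; Y = (N+h)·cosφ·sinλ = 568707.709 m; Z = (N(1−e²)+h)·sinφ = -3839170.258 m.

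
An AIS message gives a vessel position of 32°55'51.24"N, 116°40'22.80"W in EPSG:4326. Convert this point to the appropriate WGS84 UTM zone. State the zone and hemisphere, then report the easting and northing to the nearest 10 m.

Longitude -116.6730° lies in the 6° band [-120°, -114°), giving zone 11; latitude is north of the equator, so 11N.
Zone 11 central meridian λ₀ = 6×11 − 183 = -117°; Δλ = +0.3270°.
Transverse Mercator on WGS84 with k₀ = 0.9996 gives E = 530570.835 m, N = 3643673.979 m.

Zone 11N: E 530570 m, N 3643670 m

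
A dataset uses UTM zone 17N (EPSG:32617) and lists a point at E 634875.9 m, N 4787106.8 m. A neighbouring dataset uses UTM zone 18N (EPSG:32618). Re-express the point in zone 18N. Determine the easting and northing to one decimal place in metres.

E 147589.2 m, N 4794916.1 m

UTM 17N → geographic: φ = 43.22470008°, λ = -79.33920059°.
UTM 18N (λ₀ = -75°) forward: E = 147589.224 m, N = 4794916.139 m.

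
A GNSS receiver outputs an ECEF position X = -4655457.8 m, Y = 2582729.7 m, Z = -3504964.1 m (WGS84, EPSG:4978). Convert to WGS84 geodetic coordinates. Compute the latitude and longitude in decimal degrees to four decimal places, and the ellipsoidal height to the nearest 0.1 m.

lat -33.5357°, lon 150.9796°, h 2404.9 m

λ = atan2(Y, X) = 150.97959989°; p = √(X²+Y²) = 5323887.7 m.
Bowring's method on WGS84 (a = 6378137 m, b = 6356752.314 m) gives φ = -33.53570011°, h = 2404.918 m.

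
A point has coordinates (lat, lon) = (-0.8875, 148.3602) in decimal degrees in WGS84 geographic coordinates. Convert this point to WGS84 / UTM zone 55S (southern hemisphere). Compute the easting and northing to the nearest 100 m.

E 651400 m, N 9901900 m

Zone 55 central meridian λ₀ = 6×55 − 183 = 147°; Δλ = +1.3602°.
Transverse Mercator on WGS84 with k₀ = 0.9996 gives E = 651352.475 m, N = 9901876.674 m.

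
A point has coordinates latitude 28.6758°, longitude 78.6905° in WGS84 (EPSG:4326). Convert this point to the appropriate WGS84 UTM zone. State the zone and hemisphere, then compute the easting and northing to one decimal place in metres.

Zone 44N: E 274323.3 m, N 3174251.2 m

Longitude 78.6905° lies in the 6° band [78°, 84°), giving zone 44; latitude is north of the equator, so 44N.
Zone 44 central meridian λ₀ = 6×44 − 183 = 81°; Δλ = -2.3095°.
Transverse Mercator on WGS84 with k₀ = 0.9996 gives E = 274323.335 m, N = 3174251.188 m.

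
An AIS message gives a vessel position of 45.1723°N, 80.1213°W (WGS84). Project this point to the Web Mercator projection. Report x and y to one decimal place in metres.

Web Mercator is spherical with R = a = 6378137 m.
x = R·λ = 6378137 × -1.398380486 = -8919062.318 m.
y = R·ln tan(π/4 + φ/2) = 6378137 × 0.885632827 = 5648687.503 m.

x -8919062.3 m, y 5648687.5 m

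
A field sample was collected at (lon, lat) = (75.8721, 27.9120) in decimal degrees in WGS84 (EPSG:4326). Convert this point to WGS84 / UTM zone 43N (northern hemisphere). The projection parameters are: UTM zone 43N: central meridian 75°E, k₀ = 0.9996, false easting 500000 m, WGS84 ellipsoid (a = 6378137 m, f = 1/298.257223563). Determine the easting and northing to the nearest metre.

E 585819 m, N 3087760 m

Zone 43 central meridian λ₀ = 6×43 − 183 = 75°; Δλ = +0.8721°.
Transverse Mercator on WGS84 with k₀ = 0.9996 gives E = 585818.506 m, N = 3087759.974 m.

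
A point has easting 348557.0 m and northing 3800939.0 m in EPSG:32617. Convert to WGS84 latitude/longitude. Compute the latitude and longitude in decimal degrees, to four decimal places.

Zone 17N: λ₀ = -81°, k₀ = 0.9996, false easting 500000 m.
Meridian distance M = (N − FN)/k₀ = 3802460.0 m.
Inverse transverse Mercator on WGS84 gives φ = 34.33870026°, λ = -82.64639985°.

lat 34.3387°, lon -82.6464°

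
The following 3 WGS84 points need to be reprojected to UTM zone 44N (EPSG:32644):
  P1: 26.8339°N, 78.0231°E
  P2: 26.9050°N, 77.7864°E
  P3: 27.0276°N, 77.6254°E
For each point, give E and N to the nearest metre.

P1: E 204134 m, N 2971510 m; P2: E 180795 m, N 2979967 m; P3: E 165156 m, N 2993977 m

UTM zone 44N: λ₀ = 81°, k₀ = 0.9996.
P1 (26.8339°, 78.0231°) → (204134.179, 2971509.956) m.
P2 (26.9050°, 77.7864°) → (180795.069, 2979966.761) m.
P3 (27.0276°, 77.6254°) → (165155.774, 2993976.540) m.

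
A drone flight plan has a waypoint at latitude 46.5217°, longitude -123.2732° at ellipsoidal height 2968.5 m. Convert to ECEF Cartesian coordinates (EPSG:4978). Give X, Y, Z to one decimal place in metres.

WGS84: a = 6378137 m, e² = 0.006694380; N(φ) = a/√(1−e²sin²φ) = 6389407.954 m.
X = (N+h)·cosφ·cosλ = -2413137.880 m; Y = (N+h)·cosφ·sinλ = -3677398.666 m; Z = (N(1−e²)+h)·sinφ = 4607494.564 m.

X -2413137.9 m, Y -3677398.7 m, Z 4607494.6 m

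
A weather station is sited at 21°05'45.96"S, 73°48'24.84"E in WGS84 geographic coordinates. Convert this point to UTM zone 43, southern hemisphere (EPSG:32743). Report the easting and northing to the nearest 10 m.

Zone 43 central meridian λ₀ = 6×43 − 183 = 75°; Δλ = -1.1931°.
Transverse Mercator on WGS84 with k₀ = 0.9996 gives E = 376075.394 m, N = 7666752.192 m.

E 376080 m, N 7666750 m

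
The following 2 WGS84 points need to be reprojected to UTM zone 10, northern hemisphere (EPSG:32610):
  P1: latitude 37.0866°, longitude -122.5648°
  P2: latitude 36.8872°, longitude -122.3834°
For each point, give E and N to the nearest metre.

UTM zone 10N: λ₀ = -123°, k₀ = 0.9996.
P1 (37.0866°, -122.5648°) → (538678.528, 4104567.842) m.
P2 (36.8872°, -122.3834°) → (554943.878, 4082536.681) m.

P1: E 538679 m, N 4104568 m; P2: E 554944 m, N 4082537 m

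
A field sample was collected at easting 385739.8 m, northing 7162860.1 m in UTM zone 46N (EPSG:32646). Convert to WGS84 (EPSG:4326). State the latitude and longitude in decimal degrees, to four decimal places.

Zone 46N: λ₀ = 93°, k₀ = 0.9996, false easting 500000 m.
Meridian distance M = (N − FN)/k₀ = 7165726.4 m.
Inverse transverse Mercator on WGS84 gives φ = 64.57160042°, λ = 90.61469932°.

lat 64.5716°, lon 90.6147°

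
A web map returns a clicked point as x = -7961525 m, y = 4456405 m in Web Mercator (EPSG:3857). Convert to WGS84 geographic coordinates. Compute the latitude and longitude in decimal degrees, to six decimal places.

lat 37.124001°, lon -71.519596°

R = 6378137 m. λ = x/R = -71.51959592°.
φ = 2·arctan(exp(y/R)) − 90° = 2·arctan(2.01114) − 90° = 37.12400064°.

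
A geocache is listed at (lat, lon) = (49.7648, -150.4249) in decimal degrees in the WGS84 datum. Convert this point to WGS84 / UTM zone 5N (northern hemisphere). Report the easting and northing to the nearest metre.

Zone 5 central meridian λ₀ = 6×5 − 183 = -153°; Δλ = +2.5751°.
Transverse Mercator on WGS84 with k₀ = 0.9996 gives E = 685438.373 m, N = 5515662.825 m.

E 685438 m, N 5515663 m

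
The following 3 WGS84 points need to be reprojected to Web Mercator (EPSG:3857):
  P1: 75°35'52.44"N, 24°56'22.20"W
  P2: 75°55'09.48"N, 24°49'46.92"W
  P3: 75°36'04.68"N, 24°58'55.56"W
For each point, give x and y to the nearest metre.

P1: x -2776252 m, y 13194550 m; P2: x -2764030 m, y 13339990 m; P3: x -2780995 m, y 13196071 m

Web Mercator: x = R·λ, y = R·ln tan(π/4+φ/2), R = 6378137 m.
P1 (75.5979°, -24.9395°) → (-2776252.441, 13194549.589) m.
P2 (75.9193°, -24.8297°) → (-2764029.561, 13339990.450) m.
P3 (75.6013°, -24.9821°) → (-2780994.651, 13196071.469) m.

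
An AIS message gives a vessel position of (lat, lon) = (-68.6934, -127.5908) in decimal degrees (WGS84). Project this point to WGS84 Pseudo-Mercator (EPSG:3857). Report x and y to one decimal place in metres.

Web Mercator is spherical with R = a = 6378137 m.
x = R·λ = 6378137 × -2.226879555 = -14203342.886 m.
y = R·ln tan(π/4 + φ/2) = 6378137 × -1.670739426 = -10656204.949 m.

x -14203342.9 m, y -10656204.9 m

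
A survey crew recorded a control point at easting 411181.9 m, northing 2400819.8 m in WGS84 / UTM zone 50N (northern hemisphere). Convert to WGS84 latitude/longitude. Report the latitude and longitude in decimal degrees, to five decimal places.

Zone 50N: λ₀ = 117°, k₀ = 0.9996, false easting 500000 m.
Meridian distance M = (N − FN)/k₀ = 2401780.5 m.
Inverse transverse Mercator on WGS84 gives φ = 21.70859974°, λ = 116.14130010°.

lat 21.70860°, lon 116.14130°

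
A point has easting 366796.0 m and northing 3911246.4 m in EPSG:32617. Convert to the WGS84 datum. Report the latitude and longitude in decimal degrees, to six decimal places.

lat 35.335600°, lon -82.465700°

Zone 17N: λ₀ = -81°, k₀ = 0.9996, false easting 500000 m.
Meridian distance M = (N − FN)/k₀ = 3912811.5 m.
Inverse transverse Mercator on WGS84 gives φ = 35.33560014°, λ = -82.46569968°.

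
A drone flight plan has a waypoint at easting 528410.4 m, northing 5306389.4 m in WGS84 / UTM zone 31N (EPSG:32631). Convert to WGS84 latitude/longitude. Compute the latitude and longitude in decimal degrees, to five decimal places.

Zone 31N: λ₀ = 3°, k₀ = 0.9996, false easting 500000 m.
Meridian distance M = (N − FN)/k₀ = 5308512.8 m.
Inverse transverse Mercator on WGS84 gives φ = 47.91020038°, λ = 3.38020036°.

lat 47.91020°, lon 3.38020°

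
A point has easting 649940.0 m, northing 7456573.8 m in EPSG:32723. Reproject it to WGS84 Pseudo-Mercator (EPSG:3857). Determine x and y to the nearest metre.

x -4846528 m, y -2631100 m

Unproject from UTM 23S (λ₀ = -45°) → φ = -22.99239957°, λ = -43.53710016°.
Web Mercator (R = 6378137 m): x = -4846527.821 m, y = -2631099.520 m.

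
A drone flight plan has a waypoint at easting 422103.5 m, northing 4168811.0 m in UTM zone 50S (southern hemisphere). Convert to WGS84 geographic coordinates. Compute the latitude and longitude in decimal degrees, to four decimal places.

lat -52.6251°, lon 115.8492°

Zone 50S: λ₀ = 117°, k₀ = 0.9996, false easting 500000 m, false northing 10000000 m.
Meridian distance M = (N − FN)/k₀ = -5833522.4 m.
Inverse transverse Mercator on WGS84 gives φ = -52.62509981°, λ = 115.84920061°.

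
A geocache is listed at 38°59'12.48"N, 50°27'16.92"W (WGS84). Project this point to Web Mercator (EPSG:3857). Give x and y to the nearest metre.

x -5616592 m, y 4719781 m

Web Mercator is spherical with R = a = 6378137 m.
x = R·λ = 6378137 × -0.880600638 = -5616591.512 m.
y = R·ln tan(π/4 + φ/2) = 6378137 × 0.739993663 = 4719780.962 m.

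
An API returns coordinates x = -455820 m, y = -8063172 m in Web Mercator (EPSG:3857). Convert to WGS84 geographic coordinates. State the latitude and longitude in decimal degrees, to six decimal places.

lat -58.453400°, lon -4.094701°

R = 6378137 m. λ = x/R = -4.09470073°.
φ = 2·arctan(exp(y/R)) − 90° = 2·arctan(0.28247) − 90° = -58.45340019°.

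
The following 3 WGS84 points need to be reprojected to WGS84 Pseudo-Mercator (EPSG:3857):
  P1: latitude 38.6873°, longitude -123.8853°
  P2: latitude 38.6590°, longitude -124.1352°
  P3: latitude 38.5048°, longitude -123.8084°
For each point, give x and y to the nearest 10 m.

P1: x -13790850 m, y 4676980 m; P2: x -13818670 m, y 4672940 m; P3: x -13782290 m, y 4650980 m

Web Mercator: x = R·λ, y = R·ln tan(π/4+φ/2), R = 6378137 m.
P1 (38.6873°, -123.8853°) → (-13790848.513, 4676978.447) m.
P2 (38.6590°, -124.1352°) → (-13818667.254, 4672943.290) m.
P3 (38.5048°, -123.8084°) → (-13782288.044, 4650984.620) m.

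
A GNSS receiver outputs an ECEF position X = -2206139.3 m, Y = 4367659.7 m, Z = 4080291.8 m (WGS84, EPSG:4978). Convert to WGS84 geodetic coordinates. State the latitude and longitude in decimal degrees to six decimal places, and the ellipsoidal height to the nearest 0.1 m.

lat 40.013000°, lon 116.798700°, h 1867.3 m

λ = atan2(Y, X) = 116.79870014°; p = √(X²+Y²) = 4893209.8 m.
Bowring's method on WGS84 (a = 6378137 m, b = 6356752.314 m) gives φ = 40.01300007°, h = 1867.264 m.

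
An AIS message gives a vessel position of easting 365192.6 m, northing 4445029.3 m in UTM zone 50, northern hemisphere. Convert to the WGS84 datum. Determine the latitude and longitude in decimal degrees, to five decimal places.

lat 40.14480°, lon 115.41740°

Zone 50N: λ₀ = 117°, k₀ = 0.9996, false easting 500000 m.
Meridian distance M = (N − FN)/k₀ = 4446808.0 m.
Inverse transverse Mercator on WGS84 gives φ = 40.14479990°, λ = 115.41740014°.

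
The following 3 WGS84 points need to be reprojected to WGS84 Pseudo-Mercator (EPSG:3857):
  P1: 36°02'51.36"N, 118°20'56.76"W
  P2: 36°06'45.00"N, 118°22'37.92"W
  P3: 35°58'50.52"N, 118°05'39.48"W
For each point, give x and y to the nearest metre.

P1: x -13174562 m, y 4307173 m; P2: x -13177690 m, y 4316112 m; P3: x -13146197 m, y 4297966 m

Web Mercator: x = R·λ, y = R·ln tan(π/4+φ/2), R = 6378137 m.
P1 (36.0476°, -118.3491°) → (-13174561.548, 4307173.037) m.
P2 (36.1125°, -118.3772°) → (-13177689.626, 4316112.261) m.
P3 (35.9807°, -118.0943°) → (-13146197.342, 4297966.047) m.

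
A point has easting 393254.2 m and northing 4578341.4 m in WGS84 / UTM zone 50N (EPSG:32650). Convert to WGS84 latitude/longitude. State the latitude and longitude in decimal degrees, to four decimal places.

Zone 50N: λ₀ = 117°, k₀ = 0.9996, false easting 500000 m.
Meridian distance M = (N − FN)/k₀ = 4580173.5 m.
Inverse transverse Mercator on WGS84 gives φ = 41.34950000°, λ = 115.72400033°.

lat 41.3495°, lon 115.7240°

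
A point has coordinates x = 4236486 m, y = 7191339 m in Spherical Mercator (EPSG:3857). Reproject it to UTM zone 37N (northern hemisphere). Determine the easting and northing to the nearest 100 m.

Web Mercator inverse (R = 6378137 m) → φ = 54.11169798°, λ = 38.05700125°.
UTM 37N forward: E = 438353.324 m, N = 5996360.363 m.

E 438400 m, N 5996400 m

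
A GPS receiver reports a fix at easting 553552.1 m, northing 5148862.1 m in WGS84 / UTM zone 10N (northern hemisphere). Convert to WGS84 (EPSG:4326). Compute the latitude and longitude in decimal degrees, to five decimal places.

lat 46.49120°, lon -122.30220°

Zone 10N: λ₀ = -123°, k₀ = 0.9996, false easting 500000 m.
Meridian distance M = (N − FN)/k₀ = 5150922.5 m.
Inverse transverse Mercator on WGS84 gives φ = 46.49120041°, λ = -122.30219977°.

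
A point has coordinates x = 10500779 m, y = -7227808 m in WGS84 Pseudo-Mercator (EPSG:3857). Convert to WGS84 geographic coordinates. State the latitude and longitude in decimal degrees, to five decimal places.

lat -54.30330°, lon 94.33010°

R = 6378137 m. λ = x/R = 94.33010271°.
φ = 2·arctan(exp(y/R)) − 90° = 2·arctan(0.32200) − 90° = -54.30329877°.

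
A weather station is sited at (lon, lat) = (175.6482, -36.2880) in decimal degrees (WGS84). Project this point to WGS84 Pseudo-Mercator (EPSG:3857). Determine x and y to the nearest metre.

x 19553068 m, y -4340322 m

Web Mercator is spherical with R = a = 6378137 m.
x = R·λ = 6378137 × 3.065639415 = 19553068.183 m.
y = R·ln tan(π/4 + φ/2) = 6378137 × -0.680500032 = -4340322.434 m.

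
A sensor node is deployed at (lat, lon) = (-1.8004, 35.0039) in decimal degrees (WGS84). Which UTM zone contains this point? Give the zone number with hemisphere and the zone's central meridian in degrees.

Zone 36S, central meridian 33°

UTM zone = ⌊(λ + 180)/6⌋ + 1; 35.0039° ∈ [30°, 36°) → zone 36.
Hemisphere: S (φ < 0).
Central meridian λ₀ = 6×36 − 183 = 33°.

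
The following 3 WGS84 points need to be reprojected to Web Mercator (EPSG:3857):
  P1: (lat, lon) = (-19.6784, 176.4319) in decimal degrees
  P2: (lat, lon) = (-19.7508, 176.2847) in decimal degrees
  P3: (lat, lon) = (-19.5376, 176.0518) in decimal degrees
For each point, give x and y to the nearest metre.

Web Mercator: x = R·λ, y = R·ln tan(π/4+φ/2), R = 6378137 m.
P1 (-19.6784°, 176.4319°) → (19640309.268, -2234971.656) m.
P2 (-19.7508°, 176.2847°) → (19623923.039, -2243533.015) m.
P3 (-19.5376°, 176.0518°) → (19597996.729, -2218333.001) m.

P1: x 19640309 m, y -2234972 m; P2: x 19623923 m, y -2243533 m; P3: x 19597997 m, y -2218333 m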